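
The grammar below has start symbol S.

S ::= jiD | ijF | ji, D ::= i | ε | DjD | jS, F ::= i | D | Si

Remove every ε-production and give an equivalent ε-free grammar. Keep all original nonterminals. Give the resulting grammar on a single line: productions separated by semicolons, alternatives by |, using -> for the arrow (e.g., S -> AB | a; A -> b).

Nullable set: {D, F}.
S -> ijF: F nullable, giving ij | ijF.
S -> jiD: D nullable, giving ji | jiD.
Drop D -> ε.
D -> DjD: D, D nullable, giving Dj | DjD | j | jD.
F -> D: D nullable, giving D.
Unchanged (no nullable symbols): S -> ji; D -> i; D -> jS; F -> Si; F -> i.

S -> ij | ji | ijF | jiD; D -> i | j | Dj | jD | jS | DjD; F -> D | i | Si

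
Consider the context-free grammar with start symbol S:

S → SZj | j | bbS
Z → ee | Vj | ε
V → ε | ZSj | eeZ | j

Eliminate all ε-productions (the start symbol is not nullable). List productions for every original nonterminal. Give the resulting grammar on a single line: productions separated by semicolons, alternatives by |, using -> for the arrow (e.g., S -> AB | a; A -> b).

S -> j | Sj | SZj | bbS; V -> j | Sj | ee | ZSj | eeZ; Z -> j | Vj | ee

Nullable set: {V, Z}.
S -> SZj: Z nullable, giving SZj | Sj.
Drop V -> ε.
V -> ZSj: Z nullable, giving Sj | ZSj.
V -> eeZ: Z nullable, giving ee | eeZ.
Drop Z -> ε.
Z -> Vj: V nullable, giving Vj | j.
Unchanged (no nullable symbols): S -> bbS; S -> j; V -> j; Z -> ee.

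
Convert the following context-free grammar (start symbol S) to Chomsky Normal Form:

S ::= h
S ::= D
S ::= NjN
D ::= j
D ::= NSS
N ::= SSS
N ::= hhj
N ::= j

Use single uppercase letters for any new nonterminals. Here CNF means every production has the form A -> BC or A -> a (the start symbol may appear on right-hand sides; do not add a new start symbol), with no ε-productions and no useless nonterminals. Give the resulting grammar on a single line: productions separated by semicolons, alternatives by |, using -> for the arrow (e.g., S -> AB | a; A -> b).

S -> h | j | NG | NH; A -> h; B -> j; E -> AB; F -> SS; G -> BN; H -> SS; N -> j | AE | SF

No ε-productions.
After unit-elimination: S -> h | j | NSS | NjN; D -> j | NSS; N -> j | SSS | hhj.
TERM: introduce A -> h, B -> j and substitute in every rule of length ≥2.
BIN: D -> NSS becomes D -> NC, C -> SS; N -> AAB becomes N -> AE, E -> AB; N -> SSS becomes N -> SF, F -> SS; S -> NBN becomes S -> NG, G -> BN; S -> NSS becomes S -> NH, H -> SS.
Drop unreachable/unproductive: D.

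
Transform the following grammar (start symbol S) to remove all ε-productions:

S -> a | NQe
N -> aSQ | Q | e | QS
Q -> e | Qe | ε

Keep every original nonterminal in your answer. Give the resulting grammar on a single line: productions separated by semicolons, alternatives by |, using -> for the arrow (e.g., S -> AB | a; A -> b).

Nullable set: {N, Q}.
S -> NQe: N, Q nullable, giving NQe | Ne | Qe | e.
N -> Q: Q nullable, giving Q.
N -> QS: Q nullable, giving QS | S.
N -> aSQ: Q nullable, giving aS | aSQ.
Drop Q -> ε.
Q -> Qe: Q nullable, giving Qe | e.
Unchanged (no nullable symbols): S -> a; N -> e; Q -> e.

S -> a | e | Ne | Qe | NQe; N -> Q | S | e | QS | aS | aSQ; Q -> e | Qe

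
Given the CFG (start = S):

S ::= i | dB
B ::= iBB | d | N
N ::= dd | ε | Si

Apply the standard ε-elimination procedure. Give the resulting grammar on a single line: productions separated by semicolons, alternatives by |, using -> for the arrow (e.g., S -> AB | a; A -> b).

Nullable set: {B, N}.
S -> dB: B nullable, giving d | dB.
B -> N: N nullable, giving N.
B -> iBB: B, B nullable, giving i | iB | iBB.
Drop N -> ε.
Unchanged (no nullable symbols): S -> i; B -> d; N -> Si; N -> dd.

S -> d | i | dB; B -> N | d | i | iB | iBB; N -> Si | dd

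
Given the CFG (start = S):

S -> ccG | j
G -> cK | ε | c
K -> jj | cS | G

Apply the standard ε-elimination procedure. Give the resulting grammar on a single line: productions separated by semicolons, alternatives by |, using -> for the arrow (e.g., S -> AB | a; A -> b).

Nullable set: {G, K}.
S -> ccG: G nullable, giving cc | ccG.
Drop G -> ε.
G -> cK: K nullable, giving c | cK.
K -> G: G nullable, giving G.
Unchanged (no nullable symbols): S -> j; G -> c; K -> cS; K -> jj.

S -> j | cc | ccG; G -> c | cK; K -> G | cS | jj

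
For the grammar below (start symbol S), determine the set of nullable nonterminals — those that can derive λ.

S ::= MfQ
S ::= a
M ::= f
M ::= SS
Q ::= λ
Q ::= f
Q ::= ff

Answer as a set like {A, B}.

{Q}

Directly nullable (have an ε-rule): {Q}.
Not nullable: M, S — each has a terminal in every rule's right-hand side or depends on a non-nullable symbol.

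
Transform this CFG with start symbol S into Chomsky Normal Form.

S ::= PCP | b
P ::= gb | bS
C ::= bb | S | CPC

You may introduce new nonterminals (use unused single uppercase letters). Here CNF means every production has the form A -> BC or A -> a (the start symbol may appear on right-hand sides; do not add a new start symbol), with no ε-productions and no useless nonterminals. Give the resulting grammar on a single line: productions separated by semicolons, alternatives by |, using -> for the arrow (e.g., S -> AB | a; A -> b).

S -> b | PF; A -> b; B -> g; C -> b | AA | CD | PE; D -> PC; E -> CP; F -> CP; P -> AS | BA

No ε-productions.
After unit-elimination: S -> b | PCP; C -> b | bb | CPC | PCP; P -> bS | gb.
TERM: introduce A -> b, B -> g and substitute in every rule of length ≥2.
BIN: C -> CPC becomes C -> CD, D -> PC; C -> PCP becomes C -> PE, E -> CP; S -> PCP becomes S -> PF, F -> CP.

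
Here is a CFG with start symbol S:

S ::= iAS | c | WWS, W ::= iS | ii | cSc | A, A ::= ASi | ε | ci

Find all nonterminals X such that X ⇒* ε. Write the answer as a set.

{A, W}

Directly nullable (have an ε-rule): {A}.
W is nullable via W -> A (every symbol on the right is already known nullable).
Not nullable: S — each has a terminal in every rule's right-hand side or depends on a non-nullable symbol.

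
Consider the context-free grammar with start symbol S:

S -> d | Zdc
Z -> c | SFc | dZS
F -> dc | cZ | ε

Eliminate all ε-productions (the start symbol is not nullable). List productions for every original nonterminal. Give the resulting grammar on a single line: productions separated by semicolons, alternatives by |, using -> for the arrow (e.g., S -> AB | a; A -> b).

S -> d | Zdc; F -> cZ | dc; Z -> c | Sc | SFc | dZS

Nullable set: {F}.
Drop F -> ε.
Z -> SFc: F nullable, giving SFc | Sc.
Unchanged (no nullable symbols): S -> Zdc; S -> d; F -> cZ; F -> dc; Z -> c; Z -> dZS.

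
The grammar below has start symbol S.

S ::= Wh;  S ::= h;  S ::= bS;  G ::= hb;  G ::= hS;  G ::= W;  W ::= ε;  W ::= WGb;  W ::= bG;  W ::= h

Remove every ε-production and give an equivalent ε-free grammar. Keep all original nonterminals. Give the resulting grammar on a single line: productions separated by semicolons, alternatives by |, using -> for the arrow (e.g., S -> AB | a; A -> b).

Nullable set: {G, W}.
S -> Wh: W nullable, giving Wh | h.
G -> W: W nullable, giving W.
Drop W -> ε.
W -> WGb: W, G nullable, giving Gb | WGb | Wb | b.
W -> bG: G nullable, giving b | bG.
Unchanged (no nullable symbols): S -> bS; S -> h; G -> hS; G -> hb; W -> h.

S -> h | Wh | bS; G -> W | hS | hb; W -> b | h | Gb | Wb | bG | WGb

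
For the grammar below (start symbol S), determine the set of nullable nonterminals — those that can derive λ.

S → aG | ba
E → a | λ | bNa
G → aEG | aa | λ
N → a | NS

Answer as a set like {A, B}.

Directly nullable (have an ε-rule): {E, G}.
Not nullable: N, S — each has a terminal in every rule's right-hand side or depends on a non-nullable symbol.

{E, G}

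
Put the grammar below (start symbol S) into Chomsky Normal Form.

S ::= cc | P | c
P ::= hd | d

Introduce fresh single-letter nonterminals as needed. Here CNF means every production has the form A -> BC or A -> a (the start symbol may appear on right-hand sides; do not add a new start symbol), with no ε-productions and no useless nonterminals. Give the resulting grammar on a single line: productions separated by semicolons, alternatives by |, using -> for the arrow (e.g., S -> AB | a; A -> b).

No ε-productions.
After unit-elimination: S -> c | d | cc | hd; P -> d | hd.
TERM: introduce C -> c, B -> d, A -> h and substitute in every rule of length ≥2.
Drop unreachable/unproductive: P.

S -> c | d | AB | CC; A -> h; B -> d; C -> c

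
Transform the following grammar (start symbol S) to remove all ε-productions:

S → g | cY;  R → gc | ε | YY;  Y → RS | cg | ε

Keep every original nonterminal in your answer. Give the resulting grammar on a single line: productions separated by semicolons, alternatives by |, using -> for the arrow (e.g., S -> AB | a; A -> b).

Nullable set: {R, Y}.
S -> cY: Y nullable, giving c | cY.
Drop R -> ε.
R -> YY: Y, Y nullable, giving Y | YY.
Drop Y -> ε.
Y -> RS: R nullable, giving RS | S.
Unchanged (no nullable symbols): S -> g; R -> gc; Y -> cg.

S -> c | g | cY; R -> Y | YY | gc; Y -> S | RS | cg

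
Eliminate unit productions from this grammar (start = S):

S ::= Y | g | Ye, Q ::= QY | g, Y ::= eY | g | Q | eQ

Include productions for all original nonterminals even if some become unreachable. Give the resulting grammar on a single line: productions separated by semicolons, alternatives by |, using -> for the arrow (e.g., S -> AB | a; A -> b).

S -> g | QY | Ye | eQ | eY; Q -> g | QY; Y -> g | QY | eQ | eY

Unit productions: S->Y, Y->Q.
Unit pairs (A ⇒* B via units): (S,Q), (S,Y), (Y,Q).
S: inherits non-unit rules of {Q, S, Y} → QY | Ye | eQ | eY | g.
Q: inherits non-unit rules of {Q} → QY | g.
Y: inherits non-unit rules of {Q, Y} → QY | eQ | eY | g.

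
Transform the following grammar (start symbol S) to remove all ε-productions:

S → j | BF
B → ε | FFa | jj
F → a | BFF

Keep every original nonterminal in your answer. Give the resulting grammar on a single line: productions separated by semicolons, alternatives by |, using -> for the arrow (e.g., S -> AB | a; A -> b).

Nullable set: {B}.
S -> BF: B nullable, giving BF | F.
Drop B -> ε.
F -> BFF: B nullable, giving BFF | FF.
Unchanged (no nullable symbols): S -> j; B -> FFa; B -> jj; F -> a.

S -> F | j | BF; B -> jj | FFa; F -> a | FF | BFF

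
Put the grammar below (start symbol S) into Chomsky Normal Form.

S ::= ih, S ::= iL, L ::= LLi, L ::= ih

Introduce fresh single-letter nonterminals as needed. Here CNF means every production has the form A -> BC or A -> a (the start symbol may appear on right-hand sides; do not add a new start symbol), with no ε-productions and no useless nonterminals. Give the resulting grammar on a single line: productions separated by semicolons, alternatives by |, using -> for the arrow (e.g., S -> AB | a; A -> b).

No ε-productions.
No unit productions to eliminate.
TERM: introduce B -> h, A -> i and substitute in every rule of length ≥2.
BIN: L -> LLA becomes L -> LC, C -> LA.

S -> AB | AL; A -> i; B -> h; C -> LA; L -> AB | LC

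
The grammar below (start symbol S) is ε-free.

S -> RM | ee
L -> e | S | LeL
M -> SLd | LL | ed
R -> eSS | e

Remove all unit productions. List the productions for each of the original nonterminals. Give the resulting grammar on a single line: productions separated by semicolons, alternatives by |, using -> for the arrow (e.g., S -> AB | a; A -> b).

Unit productions: L->S.
Unit pairs (A ⇒* B via units): (L,S).
S: inherits non-unit rules of {S} → RM | ee.
L: inherits non-unit rules of {L, S} → LeL | RM | e | ee.
M: inherits non-unit rules of {M} → LL | SLd | ed.
R: inherits non-unit rules of {R} → e | eSS.

S -> RM | ee; L -> e | RM | ee | LeL; M -> LL | ed | SLd; R -> e | eSS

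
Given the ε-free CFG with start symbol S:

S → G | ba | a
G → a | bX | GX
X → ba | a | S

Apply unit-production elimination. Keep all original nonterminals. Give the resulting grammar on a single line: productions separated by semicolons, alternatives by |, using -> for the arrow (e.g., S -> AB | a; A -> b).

Unit productions: S->G, X->S.
Unit pairs (A ⇒* B via units): (S,G), (X,G), (X,S).
S: inherits non-unit rules of {G, S} → GX | a | bX | ba.
G: inherits non-unit rules of {G} → GX | a | bX.
X: inherits non-unit rules of {G, S, X} → GX | a | bX | ba.

S -> a | GX | bX | ba; G -> a | GX | bX; X -> a | GX | bX | ba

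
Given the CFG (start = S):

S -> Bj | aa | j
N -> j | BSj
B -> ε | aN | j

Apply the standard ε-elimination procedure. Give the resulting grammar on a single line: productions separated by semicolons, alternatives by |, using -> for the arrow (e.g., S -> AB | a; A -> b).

Nullable set: {B}.
S -> Bj: B nullable, giving Bj | j.
Drop B -> ε.
N -> BSj: B nullable, giving BSj | Sj.
Unchanged (no nullable symbols): S -> aa; S -> j; B -> aN; B -> j; N -> j.

S -> j | Bj | aa; B -> j | aN; N -> j | Sj | BSj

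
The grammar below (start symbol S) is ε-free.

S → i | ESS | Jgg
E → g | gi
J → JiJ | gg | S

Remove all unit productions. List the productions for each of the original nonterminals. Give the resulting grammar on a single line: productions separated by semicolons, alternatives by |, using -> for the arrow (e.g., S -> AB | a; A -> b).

Unit productions: J->S.
Unit pairs (A ⇒* B via units): (J,S).
S: inherits non-unit rules of {S} → ESS | Jgg | i.
E: inherits non-unit rules of {E} → g | gi.
J: inherits non-unit rules of {J, S} → ESS | Jgg | JiJ | gg | i.

S -> i | ESS | Jgg; E -> g | gi; J -> i | gg | ESS | Jgg | JiJ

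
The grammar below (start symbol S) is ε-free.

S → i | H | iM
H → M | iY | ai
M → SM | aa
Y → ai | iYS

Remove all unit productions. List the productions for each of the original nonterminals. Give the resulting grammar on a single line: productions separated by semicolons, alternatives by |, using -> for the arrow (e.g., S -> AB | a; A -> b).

S -> i | SM | aa | ai | iM | iY; H -> SM | aa | ai | iY; M -> SM | aa; Y -> ai | iYS

Unit productions: H->M, S->H.
Unit pairs (A ⇒* B via units): (H,M), (S,H), (S,M).
S: inherits non-unit rules of {H, M, S} → SM | aa | ai | i | iM | iY.
H: inherits non-unit rules of {H, M} → SM | aa | ai | iY.
M: inherits non-unit rules of {M} → SM | aa.
Y: inherits non-unit rules of {Y} → ai | iYS.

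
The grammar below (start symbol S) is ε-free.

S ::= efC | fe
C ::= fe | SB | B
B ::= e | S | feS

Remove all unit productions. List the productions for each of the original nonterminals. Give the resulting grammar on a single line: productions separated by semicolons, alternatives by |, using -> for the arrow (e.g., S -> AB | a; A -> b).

S -> fe | efC; B -> e | fe | efC | feS; C -> e | SB | fe | efC | feS

Unit productions: B->S, C->B.
Unit pairs (A ⇒* B via units): (B,S), (C,B), (C,S).
S: inherits non-unit rules of {S} → efC | fe.
B: inherits non-unit rules of {B, S} → e | efC | fe | feS.
C: inherits non-unit rules of {B, C, S} → SB | e | efC | fe | feS.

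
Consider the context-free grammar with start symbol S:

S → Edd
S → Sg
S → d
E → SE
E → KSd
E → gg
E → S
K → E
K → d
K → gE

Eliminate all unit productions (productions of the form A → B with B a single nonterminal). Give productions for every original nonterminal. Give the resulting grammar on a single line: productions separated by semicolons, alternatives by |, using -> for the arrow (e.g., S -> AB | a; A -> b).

Unit productions: E->S, K->E.
Unit pairs (A ⇒* B via units): (E,S), (K,E), (K,S).
S: inherits non-unit rules of {S} → Edd | Sg | d.
E: inherits non-unit rules of {E, S} → Edd | KSd | SE | Sg | d | gg.
K: inherits non-unit rules of {E, K, S} → Edd | KSd | SE | Sg | d | gE | gg.

S -> d | Sg | Edd; E -> d | SE | Sg | gg | Edd | KSd; K -> d | SE | Sg | gE | gg | Edd | KSd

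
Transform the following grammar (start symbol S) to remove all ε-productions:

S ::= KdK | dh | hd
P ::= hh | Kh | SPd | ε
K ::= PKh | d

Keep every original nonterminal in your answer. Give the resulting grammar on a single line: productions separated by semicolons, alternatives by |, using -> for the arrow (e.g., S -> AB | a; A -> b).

S -> dh | hd | KdK; K -> d | Kh | PKh; P -> Kh | Sd | hh | SPd

Nullable set: {P}.
K -> PKh: P nullable, giving Kh | PKh.
Drop P -> ε.
P -> SPd: P nullable, giving SPd | Sd.
Unchanged (no nullable symbols): S -> KdK; S -> dh; S -> hd; K -> d; P -> Kh; P -> hh.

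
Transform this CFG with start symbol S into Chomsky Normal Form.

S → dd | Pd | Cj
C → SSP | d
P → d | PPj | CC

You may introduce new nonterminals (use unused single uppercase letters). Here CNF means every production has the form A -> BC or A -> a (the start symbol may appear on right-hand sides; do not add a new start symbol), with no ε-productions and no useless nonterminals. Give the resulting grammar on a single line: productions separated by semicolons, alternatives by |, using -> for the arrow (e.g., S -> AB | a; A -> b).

S -> BB | CA | PB; A -> j; B -> d; C -> d | SD; D -> SP; E -> PA; P -> d | CC | PE

No ε-productions.
No unit productions to eliminate.
TERM: introduce B -> d, A -> j and substitute in every rule of length ≥2.
BIN: C -> SSP becomes C -> SD, D -> SP; P -> PPA becomes P -> PE, E -> PA.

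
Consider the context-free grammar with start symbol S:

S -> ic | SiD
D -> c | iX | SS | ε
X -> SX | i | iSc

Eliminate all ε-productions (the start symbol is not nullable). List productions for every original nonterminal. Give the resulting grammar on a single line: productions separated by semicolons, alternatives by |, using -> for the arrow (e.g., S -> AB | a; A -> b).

S -> Si | ic | SiD; D -> c | SS | iX; X -> i | SX | iSc

Nullable set: {D}.
S -> SiD: D nullable, giving Si | SiD.
Drop D -> ε.
Unchanged (no nullable symbols): S -> ic; D -> SS; D -> c; D -> iX; X -> SX; X -> i; X -> iSc.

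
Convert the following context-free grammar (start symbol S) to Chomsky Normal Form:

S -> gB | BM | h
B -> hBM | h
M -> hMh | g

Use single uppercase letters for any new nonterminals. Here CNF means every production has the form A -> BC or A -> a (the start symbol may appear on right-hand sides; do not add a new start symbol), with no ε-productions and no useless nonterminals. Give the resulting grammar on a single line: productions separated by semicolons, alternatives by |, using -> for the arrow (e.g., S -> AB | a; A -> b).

S -> h | BM | CB; A -> h; B -> h | AD; C -> g; D -> BM; E -> MA; M -> g | AE

No ε-productions.
No unit productions to eliminate.
TERM: introduce C -> g, A -> h and substitute in every rule of length ≥2.
BIN: B -> ABM becomes B -> AD, D -> BM; M -> AMA becomes M -> AE, E -> MA.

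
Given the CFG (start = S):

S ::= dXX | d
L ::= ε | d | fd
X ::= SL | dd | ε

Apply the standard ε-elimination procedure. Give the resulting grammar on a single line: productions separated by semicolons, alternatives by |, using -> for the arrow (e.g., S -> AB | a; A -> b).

S -> d | dX | dXX; L -> d | fd; X -> S | SL | dd

Nullable set: {L, X}.
S -> dXX: X, X nullable, giving d | dX | dXX.
Drop L -> ε.
Drop X -> ε.
X -> SL: L nullable, giving S | SL.
Unchanged (no nullable symbols): S -> d; L -> d; L -> fd; X -> dd.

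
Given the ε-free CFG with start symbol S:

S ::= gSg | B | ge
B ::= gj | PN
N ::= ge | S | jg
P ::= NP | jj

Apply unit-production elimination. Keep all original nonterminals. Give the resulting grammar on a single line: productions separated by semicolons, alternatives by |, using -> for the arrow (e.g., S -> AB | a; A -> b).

Unit productions: N->S, S->B.
Unit pairs (A ⇒* B via units): (N,B), (N,S), (S,B).
S: inherits non-unit rules of {B, S} → PN | gSg | ge | gj.
B: inherits non-unit rules of {B} → PN | gj.
N: inherits non-unit rules of {B, N, S} → PN | gSg | ge | gj | jg.
P: inherits non-unit rules of {P} → NP | jj.

S -> PN | ge | gj | gSg; B -> PN | gj; N -> PN | ge | gj | jg | gSg; P -> NP | jj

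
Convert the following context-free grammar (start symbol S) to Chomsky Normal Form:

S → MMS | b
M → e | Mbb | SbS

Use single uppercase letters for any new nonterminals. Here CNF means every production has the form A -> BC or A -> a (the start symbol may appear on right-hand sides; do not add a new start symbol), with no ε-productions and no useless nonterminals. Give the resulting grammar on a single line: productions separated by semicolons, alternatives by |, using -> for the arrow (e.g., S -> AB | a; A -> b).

S -> b | MD; A -> b; B -> AA; C -> AS; D -> MS; M -> e | MB | SC

No ε-productions.
No unit productions to eliminate.
TERM: introduce A -> b and substitute in every rule of length ≥2.
BIN: M -> MAA becomes M -> MB, B -> AA; M -> SAS becomes M -> SC, C -> AS; S -> MMS becomes S -> MD, D -> MS.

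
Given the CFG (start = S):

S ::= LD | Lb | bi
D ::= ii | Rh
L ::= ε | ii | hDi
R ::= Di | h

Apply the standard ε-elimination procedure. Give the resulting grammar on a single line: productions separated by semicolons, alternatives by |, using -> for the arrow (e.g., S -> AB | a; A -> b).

Nullable set: {L}.
S -> LD: L nullable, giving D | LD.
S -> Lb: L nullable, giving Lb | b.
Drop L -> ε.
Unchanged (no nullable symbols): S -> bi; D -> Rh; D -> ii; L -> hDi; L -> ii; R -> Di; R -> h.

S -> D | b | LD | Lb | bi; D -> Rh | ii; L -> ii | hDi; R -> h | Di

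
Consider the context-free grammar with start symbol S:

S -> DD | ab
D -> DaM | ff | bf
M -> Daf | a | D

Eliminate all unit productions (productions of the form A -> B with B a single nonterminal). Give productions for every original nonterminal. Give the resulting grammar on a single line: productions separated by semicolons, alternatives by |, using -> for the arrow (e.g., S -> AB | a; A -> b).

S -> DD | ab; D -> bf | ff | DaM; M -> a | bf | ff | DaM | Daf

Unit productions: M->D.
Unit pairs (A ⇒* B via units): (M,D).
S: inherits non-unit rules of {S} → DD | ab.
D: inherits non-unit rules of {D} → DaM | bf | ff.
M: inherits non-unit rules of {D, M} → DaM | Daf | a | bf | ff.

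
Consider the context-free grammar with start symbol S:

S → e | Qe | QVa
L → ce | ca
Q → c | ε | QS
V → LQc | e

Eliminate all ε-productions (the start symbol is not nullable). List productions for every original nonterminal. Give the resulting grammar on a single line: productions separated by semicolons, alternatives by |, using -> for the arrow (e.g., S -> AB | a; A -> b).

Nullable set: {Q}.
S -> QVa: Q nullable, giving QVa | Va.
S -> Qe: Q nullable, giving Qe | e.
Drop Q -> ε.
Q -> QS: Q nullable, giving QS | S.
V -> LQc: Q nullable, giving LQc | Lc.
Unchanged (no nullable symbols): S -> e; L -> ca; L -> ce; Q -> c; V -> e.

S -> e | Qe | Va | QVa; L -> ca | ce; Q -> S | c | QS; V -> e | Lc | LQc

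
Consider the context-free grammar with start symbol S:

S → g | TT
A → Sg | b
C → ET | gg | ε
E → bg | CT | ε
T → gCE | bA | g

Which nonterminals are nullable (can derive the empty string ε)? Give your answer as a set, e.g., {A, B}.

Directly nullable (have an ε-rule): {C, E}.
Not nullable: A, S, T — each has a terminal in every rule's right-hand side or depends on a non-nullable symbol.

{C, E}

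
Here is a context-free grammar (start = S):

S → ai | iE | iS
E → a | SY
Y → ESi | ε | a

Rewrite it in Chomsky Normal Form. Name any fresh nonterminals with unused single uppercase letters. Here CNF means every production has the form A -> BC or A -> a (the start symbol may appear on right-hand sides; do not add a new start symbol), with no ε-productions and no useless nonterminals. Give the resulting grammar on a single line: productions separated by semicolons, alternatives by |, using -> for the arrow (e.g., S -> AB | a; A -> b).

S -> AB | BE | BS; A -> a; B -> i; C -> SB; E -> a | AB | BE | BS | SY; Y -> a | EC

Nullable: {Y}; after ε-elimination: S -> ai | iE | iS; E -> S | a | SY; Y -> a | ESi.
After unit-elimination: S -> ai | iE | iS; E -> a | SY | ai | iE | iS; Y -> a | ESi.
TERM: introduce A -> a, B -> i and substitute in every rule of length ≥2.
BIN: Y -> ESB becomes Y -> EC, C -> SB.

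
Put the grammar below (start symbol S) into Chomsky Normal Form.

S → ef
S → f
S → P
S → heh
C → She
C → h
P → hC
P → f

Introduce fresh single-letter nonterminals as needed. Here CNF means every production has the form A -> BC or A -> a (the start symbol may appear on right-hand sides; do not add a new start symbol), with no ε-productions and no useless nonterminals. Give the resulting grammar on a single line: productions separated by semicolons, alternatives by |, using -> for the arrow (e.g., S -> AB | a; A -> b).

No ε-productions.
After unit-elimination: S -> f | ef | hC | heh; C -> h | She; P -> f | hC.
TERM: introduce B -> e, D -> f, A -> h and substitute in every rule of length ≥2.
BIN: C -> SAB becomes C -> SE, E -> AB; S -> ABA becomes S -> AF, F -> BA.
Drop unreachable/unproductive: P.

S -> f | AC | AF | BD; A -> h; B -> e; C -> h | SE; D -> f; E -> AB; F -> BA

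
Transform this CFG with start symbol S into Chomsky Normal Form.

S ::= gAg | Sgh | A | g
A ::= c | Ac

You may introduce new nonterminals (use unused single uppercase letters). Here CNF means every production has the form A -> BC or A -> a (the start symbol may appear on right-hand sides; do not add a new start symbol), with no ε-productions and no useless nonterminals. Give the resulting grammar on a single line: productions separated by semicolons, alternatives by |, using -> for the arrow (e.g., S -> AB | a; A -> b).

No ε-productions.
After unit-elimination: S -> c | g | Ac | Sgh | gAg; A -> c | Ac.
TERM: introduce B -> c, C -> g, D -> h and substitute in every rule of length ≥2.
BIN: S -> CAC becomes S -> CE, E -> AC; S -> SCD becomes S -> SF, F -> CD.

S -> c | g | AB | CE | SF; A -> c | AB; B -> c; C -> g; D -> h; E -> AC; F -> CD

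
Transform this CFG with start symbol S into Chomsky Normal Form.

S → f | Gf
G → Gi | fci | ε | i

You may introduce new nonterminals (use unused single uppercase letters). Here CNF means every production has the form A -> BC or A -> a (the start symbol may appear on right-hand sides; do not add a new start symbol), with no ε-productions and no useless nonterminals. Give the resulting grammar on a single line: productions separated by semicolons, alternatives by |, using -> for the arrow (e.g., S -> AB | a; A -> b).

S -> f | GB; A -> i; B -> f; C -> c; D -> CA; G -> i | BD | GA

Nullable: {G}; after ε-elimination: S -> f | Gf; G -> i | Gi | fci.
No unit productions to eliminate.
TERM: introduce C -> c, B -> f, A -> i and substitute in every rule of length ≥2.
BIN: G -> BCA becomes G -> BD, D -> CA.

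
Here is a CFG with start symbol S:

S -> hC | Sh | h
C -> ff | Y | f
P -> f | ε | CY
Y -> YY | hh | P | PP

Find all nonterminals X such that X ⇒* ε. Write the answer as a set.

Directly nullable (have an ε-rule): {P}.
Y is nullable via Y -> P (every symbol on the right is already known nullable).
C is nullable via C -> Y (every symbol on the right is already known nullable).
Not nullable: S — each has a terminal in every rule's right-hand side or depends on a non-nullable symbol.

{C, P, Y}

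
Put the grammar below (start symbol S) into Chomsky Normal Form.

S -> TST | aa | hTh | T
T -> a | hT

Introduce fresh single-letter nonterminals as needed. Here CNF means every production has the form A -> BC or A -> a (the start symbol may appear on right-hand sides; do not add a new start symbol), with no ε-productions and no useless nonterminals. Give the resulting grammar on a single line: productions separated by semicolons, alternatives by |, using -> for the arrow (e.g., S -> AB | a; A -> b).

S -> a | AA | BC | BT | TD; A -> a; B -> h; C -> TB; D -> ST; T -> a | BT

No ε-productions.
After unit-elimination: S -> a | aa | hT | TST | hTh; T -> a | hT.
TERM: introduce A -> a, B -> h and substitute in every rule of length ≥2.
BIN: S -> BTB becomes S -> BC, C -> TB; S -> TST becomes S -> TD, D -> ST.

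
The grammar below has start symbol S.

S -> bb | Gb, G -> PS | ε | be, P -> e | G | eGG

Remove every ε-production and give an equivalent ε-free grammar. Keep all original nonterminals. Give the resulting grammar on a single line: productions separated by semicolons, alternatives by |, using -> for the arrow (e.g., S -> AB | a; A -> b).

S -> b | Gb | bb; G -> S | PS | be; P -> G | e | eG | eGG

Nullable set: {G, P}.
S -> Gb: G nullable, giving Gb | b.
Drop G -> ε.
G -> PS: P nullable, giving PS | S.
P -> G: G nullable, giving G.
P -> eGG: G, G nullable, giving e | eG | eGG.
Unchanged (no nullable symbols): S -> bb; G -> be; P -> e.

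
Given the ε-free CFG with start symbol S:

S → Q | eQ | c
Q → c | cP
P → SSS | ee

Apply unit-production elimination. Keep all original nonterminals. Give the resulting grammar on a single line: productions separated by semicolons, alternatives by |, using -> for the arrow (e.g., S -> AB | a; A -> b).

Unit productions: S->Q.
Unit pairs (A ⇒* B via units): (S,Q).
S: inherits non-unit rules of {Q, S} → c | cP | eQ.
P: inherits non-unit rules of {P} → SSS | ee.
Q: inherits non-unit rules of {Q} → c | cP.

S -> c | cP | eQ; P -> ee | SSS; Q -> c | cP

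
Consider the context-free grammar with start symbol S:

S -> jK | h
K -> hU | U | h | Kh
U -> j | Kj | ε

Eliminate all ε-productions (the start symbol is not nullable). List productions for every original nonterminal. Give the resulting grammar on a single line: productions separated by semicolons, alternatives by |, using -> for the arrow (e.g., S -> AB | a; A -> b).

Nullable set: {K, U}.
S -> jK: K nullable, giving j | jK.
K -> Kh: K nullable, giving Kh | h.
K -> U: U nullable, giving U.
K -> hU: U nullable, giving h | hU.
Drop U -> ε.
U -> Kj: K nullable, giving Kj | j.
Unchanged (no nullable symbols): S -> h; K -> h; U -> j.

S -> h | j | jK; K -> U | h | Kh | hU; U -> j | Kj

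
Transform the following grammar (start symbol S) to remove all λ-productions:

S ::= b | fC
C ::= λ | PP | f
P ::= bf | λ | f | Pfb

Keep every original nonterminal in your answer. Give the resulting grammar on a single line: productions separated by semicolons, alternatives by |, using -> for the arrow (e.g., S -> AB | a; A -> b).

Nullable set: {C, P}.
S -> fC: C nullable, giving f | fC.
Drop C -> λ.
C -> PP: P, P nullable, giving P | PP.
Drop P -> λ.
P -> Pfb: P nullable, giving Pfb | fb.
Unchanged (no nullable symbols): S -> b; C -> f; P -> bf; P -> f.

S -> b | f | fC; C -> P | f | PP; P -> f | bf | fb | Pfb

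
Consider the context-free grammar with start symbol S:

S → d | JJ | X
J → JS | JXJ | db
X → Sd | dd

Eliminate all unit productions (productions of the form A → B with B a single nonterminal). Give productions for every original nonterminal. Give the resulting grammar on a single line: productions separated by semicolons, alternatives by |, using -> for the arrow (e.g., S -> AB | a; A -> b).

S -> d | JJ | Sd | dd; J -> JS | db | JXJ; X -> Sd | dd

Unit productions: S->X.
Unit pairs (A ⇒* B via units): (S,X).
S: inherits non-unit rules of {S, X} → JJ | Sd | d | dd.
J: inherits non-unit rules of {J} → JS | JXJ | db.
X: inherits non-unit rules of {X} → Sd | dd.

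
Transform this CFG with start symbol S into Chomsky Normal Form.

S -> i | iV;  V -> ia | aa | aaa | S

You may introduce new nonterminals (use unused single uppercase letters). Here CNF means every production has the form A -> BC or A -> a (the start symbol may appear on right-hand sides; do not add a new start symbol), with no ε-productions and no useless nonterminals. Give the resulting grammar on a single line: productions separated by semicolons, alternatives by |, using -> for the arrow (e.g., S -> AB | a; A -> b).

S -> i | AV; A -> i; B -> a; C -> BB; V -> i | AB | AV | BB | BC

No ε-productions.
After unit-elimination: S -> i | iV; V -> i | aa | iV | ia | aaa.
TERM: introduce B -> a, A -> i and substitute in every rule of length ≥2.
BIN: V -> BBB becomes V -> BC, C -> BB.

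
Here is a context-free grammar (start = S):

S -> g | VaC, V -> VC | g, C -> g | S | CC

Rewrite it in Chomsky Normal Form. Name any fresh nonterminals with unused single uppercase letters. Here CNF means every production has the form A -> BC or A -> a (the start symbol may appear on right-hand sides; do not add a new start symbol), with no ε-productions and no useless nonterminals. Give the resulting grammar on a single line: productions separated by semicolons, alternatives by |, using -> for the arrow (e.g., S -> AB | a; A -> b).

No ε-productions.
After unit-elimination: S -> g | VaC; C -> g | CC | VaC; V -> g | VC.
TERM: introduce A -> a and substitute in every rule of length ≥2.
BIN: C -> VAC becomes C -> VB, B -> AC; S -> VAC becomes S -> VD, D -> AC.

S -> g | VD; A -> a; B -> AC; C -> g | CC | VB; D -> AC; V -> g | VC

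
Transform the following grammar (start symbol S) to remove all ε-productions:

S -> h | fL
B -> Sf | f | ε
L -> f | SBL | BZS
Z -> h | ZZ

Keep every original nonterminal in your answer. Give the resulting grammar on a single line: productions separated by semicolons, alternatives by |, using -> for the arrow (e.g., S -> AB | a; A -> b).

Nullable set: {B}.
Drop B -> ε.
L -> BZS: B nullable, giving BZS | ZS.
L -> SBL: B nullable, giving SBL | SL.
Unchanged (no nullable symbols): S -> fL; S -> h; B -> Sf; B -> f; L -> f; Z -> ZZ; Z -> h.

S -> h | fL; B -> f | Sf; L -> f | SL | ZS | BZS | SBL; Z -> h | ZZ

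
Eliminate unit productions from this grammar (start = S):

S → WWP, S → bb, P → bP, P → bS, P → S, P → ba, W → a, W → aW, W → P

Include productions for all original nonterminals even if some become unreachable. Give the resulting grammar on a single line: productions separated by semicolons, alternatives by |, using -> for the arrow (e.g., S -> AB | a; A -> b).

S -> bb | WWP; P -> bP | bS | ba | bb | WWP; W -> a | aW | bP | bS | ba | bb | WWP

Unit productions: P->S, W->P.
Unit pairs (A ⇒* B via units): (P,S), (W,P), (W,S).
S: inherits non-unit rules of {S} → WWP | bb.
P: inherits non-unit rules of {P, S} → WWP | bP | bS | ba | bb.
W: inherits non-unit rules of {P, S, W} → WWP | a | aW | bP | bS | ba | bb.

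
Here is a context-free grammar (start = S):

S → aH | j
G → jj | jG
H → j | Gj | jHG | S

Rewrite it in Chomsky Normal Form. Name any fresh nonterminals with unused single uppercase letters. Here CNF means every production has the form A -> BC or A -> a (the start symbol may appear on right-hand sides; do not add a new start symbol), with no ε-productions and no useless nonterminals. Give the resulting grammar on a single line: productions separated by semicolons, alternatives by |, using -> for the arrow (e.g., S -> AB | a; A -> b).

No ε-productions.
After unit-elimination: S -> j | aH; G -> jG | jj; H -> j | Gj | aH | jHG.
TERM: introduce B -> a, A -> j and substitute in every rule of length ≥2.
BIN: H -> AHG becomes H -> AC, C -> HG.

S -> j | BH; A -> j; B -> a; C -> HG; G -> AA | AG; H -> j | AC | BH | GA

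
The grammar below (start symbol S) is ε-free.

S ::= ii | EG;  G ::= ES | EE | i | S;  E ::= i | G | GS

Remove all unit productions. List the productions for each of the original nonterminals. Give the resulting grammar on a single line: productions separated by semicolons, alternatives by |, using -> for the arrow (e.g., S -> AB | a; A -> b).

Unit productions: E->G, G->S.
Unit pairs (A ⇒* B via units): (E,G), (E,S), (G,S).
S: inherits non-unit rules of {S} → EG | ii.
E: inherits non-unit rules of {E, G, S} → EE | EG | ES | GS | i | ii.
G: inherits non-unit rules of {G, S} → EE | EG | ES | i | ii.

S -> EG | ii; E -> i | EE | EG | ES | GS | ii; G -> i | EE | EG | ES | ii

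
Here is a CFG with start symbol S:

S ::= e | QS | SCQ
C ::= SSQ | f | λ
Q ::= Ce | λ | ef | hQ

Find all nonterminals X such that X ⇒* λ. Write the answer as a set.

{C, Q}

Directly nullable (have an ε-rule): {C, Q}.
Not nullable: S — each has a terminal in every rule's right-hand side or depends on a non-nullable symbol.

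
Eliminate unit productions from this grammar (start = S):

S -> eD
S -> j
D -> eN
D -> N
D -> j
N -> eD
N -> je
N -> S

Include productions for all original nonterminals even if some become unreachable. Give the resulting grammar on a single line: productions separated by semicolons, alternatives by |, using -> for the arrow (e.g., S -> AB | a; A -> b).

S -> j | eD; D -> j | eD | eN | je; N -> j | eD | je

Unit productions: D->N, N->S.
Unit pairs (A ⇒* B via units): (D,N), (D,S), (N,S).
S: inherits non-unit rules of {S} → eD | j.
D: inherits non-unit rules of {D, N, S} → eD | eN | j | je.
N: inherits non-unit rules of {N, S} → eD | j | je.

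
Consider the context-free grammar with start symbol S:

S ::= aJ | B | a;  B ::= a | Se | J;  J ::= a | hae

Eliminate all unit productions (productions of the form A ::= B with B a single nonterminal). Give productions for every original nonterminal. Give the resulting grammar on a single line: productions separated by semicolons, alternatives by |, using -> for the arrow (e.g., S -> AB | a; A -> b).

S -> a | Se | aJ | hae; B -> a | Se | hae; J -> a | hae

Unit productions: B->J, S->B.
Unit pairs (A ⇒* B via units): (B,J), (S,B), (S,J).
S: inherits non-unit rules of {B, J, S} → Se | a | aJ | hae.
B: inherits non-unit rules of {B, J} → Se | a | hae.
J: inherits non-unit rules of {J} → a | hae.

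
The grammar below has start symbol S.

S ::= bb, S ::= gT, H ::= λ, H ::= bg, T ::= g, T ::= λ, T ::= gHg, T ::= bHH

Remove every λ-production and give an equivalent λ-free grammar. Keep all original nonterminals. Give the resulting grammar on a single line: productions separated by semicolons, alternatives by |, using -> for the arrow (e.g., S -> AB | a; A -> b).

S -> g | bb | gT; H -> bg; T -> b | g | bH | gg | bHH | gHg

Nullable set: {H, T}.
S -> gT: T nullable, giving g | gT.
Drop H -> λ.
Drop T -> λ.
T -> bHH: H, H nullable, giving b | bH | bHH.
T -> gHg: H nullable, giving gHg | gg.
Unchanged (no nullable symbols): S -> bb; H -> bg; T -> g.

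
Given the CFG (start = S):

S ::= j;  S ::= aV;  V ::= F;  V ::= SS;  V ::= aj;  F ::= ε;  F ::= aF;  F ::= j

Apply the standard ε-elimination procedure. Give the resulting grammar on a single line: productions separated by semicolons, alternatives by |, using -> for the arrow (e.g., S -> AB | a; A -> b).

S -> a | j | aV; F -> a | j | aF; V -> F | SS | aj

Nullable set: {F, V}.
S -> aV: V nullable, giving a | aV.
Drop F -> ε.
F -> aF: F nullable, giving a | aF.
V -> F: F nullable, giving F.
Unchanged (no nullable symbols): S -> j; F -> j; V -> SS; V -> aj.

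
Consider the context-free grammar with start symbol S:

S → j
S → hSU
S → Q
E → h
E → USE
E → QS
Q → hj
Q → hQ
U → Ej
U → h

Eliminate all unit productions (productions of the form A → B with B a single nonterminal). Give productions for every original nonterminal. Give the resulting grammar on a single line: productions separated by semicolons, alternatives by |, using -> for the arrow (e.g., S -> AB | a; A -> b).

S -> j | hQ | hj | hSU; E -> h | QS | USE; Q -> hQ | hj; U -> h | Ej

Unit productions: S->Q.
Unit pairs (A ⇒* B via units): (S,Q).
S: inherits non-unit rules of {Q, S} → hQ | hSU | hj | j.
E: inherits non-unit rules of {E} → QS | USE | h.
Q: inherits non-unit rules of {Q} → hQ | hj.
U: inherits non-unit rules of {U} → Ej | h.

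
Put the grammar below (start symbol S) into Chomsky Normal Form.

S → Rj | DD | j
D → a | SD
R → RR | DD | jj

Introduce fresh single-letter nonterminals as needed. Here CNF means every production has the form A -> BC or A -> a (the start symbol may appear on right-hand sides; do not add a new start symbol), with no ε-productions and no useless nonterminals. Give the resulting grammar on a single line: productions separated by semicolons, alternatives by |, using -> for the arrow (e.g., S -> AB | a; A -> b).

No ε-productions.
No unit productions to eliminate.
TERM: introduce A -> j and substitute in every rule of length ≥2.

S -> j | DD | RA; A -> j; D -> a | SD; R -> AA | DD | RR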